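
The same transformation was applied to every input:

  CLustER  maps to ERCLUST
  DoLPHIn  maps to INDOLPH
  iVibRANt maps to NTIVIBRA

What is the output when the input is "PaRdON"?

ONPARD

In each case the input is transformed by: move the last 2 characters to the front (rotate right by 2), then convert every letter to uppercase.
Doing the same to "PaRdON": "ONPARD".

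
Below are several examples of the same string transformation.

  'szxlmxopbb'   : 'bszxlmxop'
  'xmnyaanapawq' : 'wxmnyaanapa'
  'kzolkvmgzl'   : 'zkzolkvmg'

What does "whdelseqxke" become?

kwhdelseqx

Each output is the input with this applied: delete the last character, then move the last character to the front.
For "whdelseqxke", step one produces "whdelseqxk"; step two turns that into "kwhdelseqx".
(Check on "szxlmxopbb": → "szxlmxopb" → "bszxlmxop" ✓)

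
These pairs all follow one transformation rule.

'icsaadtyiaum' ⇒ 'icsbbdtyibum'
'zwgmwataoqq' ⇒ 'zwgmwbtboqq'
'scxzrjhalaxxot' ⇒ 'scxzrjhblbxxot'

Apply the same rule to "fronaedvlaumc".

Each output is the input with this applied: replace every "a" with "b".
Doing the same to "fronaedvlaumc": "fronbedvlbumc".

fronbedvlbumc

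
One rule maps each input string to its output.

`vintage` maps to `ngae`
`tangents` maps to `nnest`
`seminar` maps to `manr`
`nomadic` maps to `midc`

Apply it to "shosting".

oitgn

The pattern: swap each adjacent pair of characters (1↔2, 3↔4, ...), then delete the first 3 characters.
Starting from "shosting": after the first operation, "hssoitgn"; after the second, "oitgn".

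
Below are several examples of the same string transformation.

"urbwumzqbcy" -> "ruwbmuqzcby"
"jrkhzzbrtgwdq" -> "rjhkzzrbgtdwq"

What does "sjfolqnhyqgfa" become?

jsofqlhnqyfga

The rule is to swap each adjacent pair of characters (1↔2, 3↔4, ...).
Doing the same to "sjfolqnhyqgfa": "jsofqlhnqyfga".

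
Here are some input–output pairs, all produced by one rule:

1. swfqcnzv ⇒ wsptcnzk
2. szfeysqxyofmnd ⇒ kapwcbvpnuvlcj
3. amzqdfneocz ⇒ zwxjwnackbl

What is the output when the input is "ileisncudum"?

Looking at the pairs, the operation is to shift every letter 3 places backward in the alphabet (wrapping around), then move the last 2 characters to the front (rotate right by 2).
So "ileisncudum" becomes "rjfibfpkzra".

rjfibfpkzra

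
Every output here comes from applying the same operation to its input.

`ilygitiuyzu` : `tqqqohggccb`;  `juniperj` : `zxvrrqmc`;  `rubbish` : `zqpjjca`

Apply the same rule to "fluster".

The rule is to shift every letter 8 places forward in the alphabet (wrapping around), then sort the characters into reverse alphabetical order.
For "fluster", step one produces "ntcabmz"; step two turns that into "ztnmcba".

ztnmcba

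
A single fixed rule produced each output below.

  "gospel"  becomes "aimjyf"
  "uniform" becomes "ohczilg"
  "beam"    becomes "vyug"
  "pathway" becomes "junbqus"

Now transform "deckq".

Each output is the input with this applied: shift every letter 6 places backward in the alphabet (wrapping around).
On "deckq" that produces "xywek".

xywek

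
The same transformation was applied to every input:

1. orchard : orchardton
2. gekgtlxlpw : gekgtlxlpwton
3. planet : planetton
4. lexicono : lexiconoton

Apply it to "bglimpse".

Rule — append "ton".
"bglimpse" → "bglimpseton".

bglimpseton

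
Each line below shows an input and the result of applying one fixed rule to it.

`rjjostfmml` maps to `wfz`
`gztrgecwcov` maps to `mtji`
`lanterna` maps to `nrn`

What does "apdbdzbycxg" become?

Rule — shift every letter 13 places forward in the alphabet (wrapping around) — i.e. ROT13, then keep one character in every 3, starting at position 2 (positions 2nd, 5th, 8th, ...).
"apdbdzbycxg" → "cqlt".

cqlt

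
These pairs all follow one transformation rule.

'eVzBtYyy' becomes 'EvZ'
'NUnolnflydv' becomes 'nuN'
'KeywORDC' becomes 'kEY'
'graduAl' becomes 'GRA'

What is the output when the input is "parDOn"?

PAR

Looking at the pairs, the operation is to flip the case of every letter, then keep only the first 3 characters.
So "parDOn" becomes "PAR".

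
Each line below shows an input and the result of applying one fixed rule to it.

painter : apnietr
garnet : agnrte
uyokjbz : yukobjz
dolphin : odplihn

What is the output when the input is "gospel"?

ogpsle

What's happening: swap each adjacent pair of characters (1↔2, 3↔4, ...).
Applying that to "gospel" gives "ogpsle".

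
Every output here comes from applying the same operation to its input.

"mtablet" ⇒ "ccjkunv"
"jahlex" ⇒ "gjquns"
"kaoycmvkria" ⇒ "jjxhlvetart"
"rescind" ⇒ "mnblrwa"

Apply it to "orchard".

malqjax

The pattern: swap the first and last characters, then shift every letter 9 places forward in the alphabet (wrapping around).
Starting from "orchard": after the first operation, "drcharo"; after the second, "malqjax".
(Check on "mtablet": → "ttablem" → "ccjkunv" ✓)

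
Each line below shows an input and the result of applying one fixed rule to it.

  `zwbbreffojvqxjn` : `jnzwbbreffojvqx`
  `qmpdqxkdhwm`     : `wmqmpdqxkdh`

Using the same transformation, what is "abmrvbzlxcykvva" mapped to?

vaabmrvbzlxcykv

In each case the input is transformed by: move the last 2 characters to the front (rotate right by 2).
Doing the same to "abmrvbzlxcykvva": "vaabmrvbzlxcykv".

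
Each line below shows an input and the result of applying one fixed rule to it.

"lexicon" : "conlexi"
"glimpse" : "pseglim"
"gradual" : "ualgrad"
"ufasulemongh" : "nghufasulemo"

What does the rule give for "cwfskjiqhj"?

Rule — move the last 3 characters to the front (rotate right by 3).
Applying that to "cwfskjiqhj" gives "qhjcwfskji".

qhjcwfskji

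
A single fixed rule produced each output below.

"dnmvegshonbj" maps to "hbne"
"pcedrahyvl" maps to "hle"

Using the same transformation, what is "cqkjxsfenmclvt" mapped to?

nlcjf

Looking at the pairs, the operation is to swap the front and back halves of the string, then keep one character in every 3, starting at position 2 (positions 2nd, 5th, 8th, ...).
Applying both steps to "cqkjxsfenmclvt": "enmclvtcqkjxsf", then "nlcjf".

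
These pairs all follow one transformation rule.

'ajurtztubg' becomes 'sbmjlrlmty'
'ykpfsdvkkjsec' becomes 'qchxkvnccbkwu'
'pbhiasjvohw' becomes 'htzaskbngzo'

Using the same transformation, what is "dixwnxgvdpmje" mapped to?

vapofpynvhebw

The transformation: shift every letter 8 places backward in the alphabet (wrapping around).
Doing the same to "dixwnxgvdpmje": "vapofpynvhebw".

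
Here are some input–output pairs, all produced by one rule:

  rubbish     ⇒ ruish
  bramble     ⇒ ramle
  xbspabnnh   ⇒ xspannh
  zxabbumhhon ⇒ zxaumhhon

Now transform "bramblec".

The pattern: remove every "b".
Doing the same to "bramblec": "ramlec".

ramlec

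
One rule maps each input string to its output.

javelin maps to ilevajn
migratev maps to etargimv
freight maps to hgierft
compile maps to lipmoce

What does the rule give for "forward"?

rawrofd

The pattern: reverse the string, then move the first character to the end.
For "forward", step one produces "drawrof"; step two turns that into "rawrofd".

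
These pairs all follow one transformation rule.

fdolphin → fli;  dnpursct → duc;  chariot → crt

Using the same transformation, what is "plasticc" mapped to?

psc

The pattern: keep one character in every 3, starting at position 1 (positions 1st, 4th, 7th, ...).
On "plasticc" that produces "psc".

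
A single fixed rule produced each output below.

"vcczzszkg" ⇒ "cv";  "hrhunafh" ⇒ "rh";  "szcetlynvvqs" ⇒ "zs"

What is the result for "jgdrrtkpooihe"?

gj

The rule is to swap each adjacent pair of characters (1↔2, 3↔4, ...), then keep only the first 2 characters.
For "jgdrrtkpooihe", step one produces "gjrdtrpkoohie"; step two turns that into "gj".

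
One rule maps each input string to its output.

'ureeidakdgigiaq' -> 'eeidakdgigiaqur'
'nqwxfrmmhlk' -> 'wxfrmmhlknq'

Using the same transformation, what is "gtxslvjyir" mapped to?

xslvjyirgt

In each case the input is transformed by: move the first 2 characters to the end (rotate left by 2).
So "gtxslvjyir" becomes "xslvjyirgt".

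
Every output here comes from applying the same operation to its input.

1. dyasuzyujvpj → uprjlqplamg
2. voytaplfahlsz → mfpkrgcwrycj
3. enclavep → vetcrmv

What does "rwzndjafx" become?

Each output is the input with this applied: delete the last character, then shift every letter 9 places backward in the alphabet (wrapping around).
For "rwzndjafx", step one produces "rwzndjaf"; step two turns that into "inqeuarw".

inqeuarw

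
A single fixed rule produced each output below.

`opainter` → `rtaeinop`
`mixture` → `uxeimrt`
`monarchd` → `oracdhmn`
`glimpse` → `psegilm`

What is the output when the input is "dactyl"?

tyacdl

The rule is to sort the characters into alphabetical order, then move the last 2 characters to the front (rotate right by 2).
Applying both steps to "dactyl": "acdlty", then "tyacdl".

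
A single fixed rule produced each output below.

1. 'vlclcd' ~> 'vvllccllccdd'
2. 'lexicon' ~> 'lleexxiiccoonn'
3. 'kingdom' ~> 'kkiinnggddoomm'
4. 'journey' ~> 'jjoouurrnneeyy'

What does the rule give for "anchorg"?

aanncchhoorrgg

The pattern: double every character.
Doing the same to "anchorg": "aanncchhoorrgg".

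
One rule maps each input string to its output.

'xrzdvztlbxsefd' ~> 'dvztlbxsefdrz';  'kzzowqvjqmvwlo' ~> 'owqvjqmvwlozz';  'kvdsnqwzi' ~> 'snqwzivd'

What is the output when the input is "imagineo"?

gineoma

Each output is the input with this applied: delete the first character, then move the first 2 characters to the end (rotate left by 2).
Working it through for "imagineo": intermediate "magineo", final "gineoma".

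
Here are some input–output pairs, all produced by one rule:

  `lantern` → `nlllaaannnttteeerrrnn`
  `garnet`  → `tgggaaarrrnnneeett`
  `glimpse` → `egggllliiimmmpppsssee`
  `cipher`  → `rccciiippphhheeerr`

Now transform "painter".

rpppaaaiiinnnttteeerr

Each output is the input with this applied: repeat every character 3 times, then move the last character to the front.
Applying that to "painter" gives "rpppaaaiiinnnttteeerr".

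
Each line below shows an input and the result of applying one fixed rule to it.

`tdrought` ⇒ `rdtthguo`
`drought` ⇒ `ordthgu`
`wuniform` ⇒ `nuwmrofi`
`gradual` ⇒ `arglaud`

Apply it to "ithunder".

Each output is the input with this applied: reverse the string, then move the last 3 characters to the front (rotate right by 3).
"ithunder" → "rednuhti" → "htirednu".

htirednu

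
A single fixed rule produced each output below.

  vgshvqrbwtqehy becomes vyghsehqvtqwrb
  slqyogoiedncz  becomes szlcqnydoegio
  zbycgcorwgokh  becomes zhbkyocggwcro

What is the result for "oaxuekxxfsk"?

okasxfuxexk

The pattern: take characters alternately from the front and the back (1st, last, 2nd, 2nd-last, ...).
On "oaxuekxxfsk" that produces "okasxfuxexk".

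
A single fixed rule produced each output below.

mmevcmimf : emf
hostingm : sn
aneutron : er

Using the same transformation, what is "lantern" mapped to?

The rule is to keep one character in every 3, starting at position 3 (positions 3rd, 6th, 9th, ...).
Applying that to "lantern" gives "nr".

nr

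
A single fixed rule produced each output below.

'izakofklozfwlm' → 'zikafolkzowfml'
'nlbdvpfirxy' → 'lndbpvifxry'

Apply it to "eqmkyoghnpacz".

Rule — swap each adjacent pair of characters (1↔2, 3↔4, ...).
So "eqmkyoghnpacz" becomes "qekmoyhgpncaz".

qekmoyhgpncaz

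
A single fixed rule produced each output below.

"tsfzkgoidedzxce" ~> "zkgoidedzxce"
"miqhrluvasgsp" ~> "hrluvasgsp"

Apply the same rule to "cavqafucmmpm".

The pattern: delete the first 3 characters.
So "cavqafucmmpm" becomes "qafucmmpm".

qafucmmpm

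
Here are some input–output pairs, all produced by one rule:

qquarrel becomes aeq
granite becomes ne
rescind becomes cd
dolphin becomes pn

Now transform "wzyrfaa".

Each output is the input with this applied: move the first 2 characters to the end (rotate left by 2), then keep one character in every 3, starting at position 2 (positions 2nd, 5th, 8th, ...).
For "wzyrfaa", step one produces "yrfaawz"; step two turns that into "ra".

ra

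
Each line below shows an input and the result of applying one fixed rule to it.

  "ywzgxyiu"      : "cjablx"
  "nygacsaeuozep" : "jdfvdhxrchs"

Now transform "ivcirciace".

flufldfh

What's happening: shift every letter 3 places forward in the alphabet (wrapping around), then delete the first 2 characters.
On "ivcirciace" that produces "flufldfh".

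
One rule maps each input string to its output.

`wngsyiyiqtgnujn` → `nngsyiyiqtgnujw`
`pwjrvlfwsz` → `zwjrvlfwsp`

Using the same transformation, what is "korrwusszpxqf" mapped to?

forrwusszpxqk

In each case the input is transformed by: swap the first and last characters.
Doing the same to "korrwusszpxqf": "forrwusszpxqk".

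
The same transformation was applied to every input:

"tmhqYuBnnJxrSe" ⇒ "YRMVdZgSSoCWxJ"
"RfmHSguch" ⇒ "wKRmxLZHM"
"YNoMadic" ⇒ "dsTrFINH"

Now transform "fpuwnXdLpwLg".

KUZBScIqUBqL

What's happening: shift every letter 5 places forward in the alphabet (wrapping around), then flip the case of every letter.
"fpuwnXdLpwLg" → "kuzbsCiQubQl" → "KUZBScIqUBqL".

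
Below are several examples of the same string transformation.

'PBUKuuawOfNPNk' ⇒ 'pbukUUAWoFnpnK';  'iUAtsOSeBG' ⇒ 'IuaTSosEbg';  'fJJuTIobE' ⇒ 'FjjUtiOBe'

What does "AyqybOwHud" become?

Rule — flip the case of every letter.
Applying that to "AyqybOwHud" gives "aYQYBoWhUD".

aYQYBoWhUD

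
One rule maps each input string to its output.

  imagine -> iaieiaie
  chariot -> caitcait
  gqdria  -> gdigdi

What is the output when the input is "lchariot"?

lhrolhro

The rule is to keep every other character starting from the first (positions 1st, 3rd, 5th, ...), then write the whole string twice.
Starting from "lchariot": after the first operation, "lhro"; after the second, "lhrolhro".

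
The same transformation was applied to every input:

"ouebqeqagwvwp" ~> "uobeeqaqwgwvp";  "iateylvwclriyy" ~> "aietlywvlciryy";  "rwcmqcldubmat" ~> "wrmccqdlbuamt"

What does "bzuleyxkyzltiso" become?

Each output is the input with this applied: swap each adjacent pair of characters (1↔2, 3↔4, ...).
On "bzuleyxkyzltiso" that produces "zbluyekxzytlsio".

zbluyekxzytlsio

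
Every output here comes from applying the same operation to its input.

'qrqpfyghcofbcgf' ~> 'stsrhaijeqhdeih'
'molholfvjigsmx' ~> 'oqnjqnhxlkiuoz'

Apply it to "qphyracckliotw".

srjatceemnkqvy

The pattern: shift every letter 2 places forward in the alphabet (wrapping around).
"qphyracckliotw" → "srjatceemnkqvy".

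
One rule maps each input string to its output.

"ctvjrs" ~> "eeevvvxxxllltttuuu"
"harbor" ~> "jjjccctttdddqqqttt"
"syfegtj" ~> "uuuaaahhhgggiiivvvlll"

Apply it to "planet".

rrrnnncccpppgggvvv

The transformation: shift every letter 2 places forward in the alphabet (wrapping around), then repeat every character 3 times.
Applying that to "planet" gives "rrrnnncccpppgggvvv".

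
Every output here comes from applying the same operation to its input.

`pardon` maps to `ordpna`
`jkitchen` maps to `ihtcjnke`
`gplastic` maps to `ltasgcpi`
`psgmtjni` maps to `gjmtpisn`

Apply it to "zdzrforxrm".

The rule is to take characters alternately from the front and the back (1st, last, 2nd, 2nd-last, ...), then swap the front and back halves of the string.
Working it through for "zdzrforxrm": intermediate "zmdrzxrrfo", final "xrrfozmdrz".

xrrfozmdrz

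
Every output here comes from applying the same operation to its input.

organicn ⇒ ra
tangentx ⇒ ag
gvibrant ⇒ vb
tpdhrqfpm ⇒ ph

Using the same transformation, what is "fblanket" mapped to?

ba

The rule is to keep every other character starting from the second (positions 2nd, 4th, 6th, ...), then keep only the first 2 characters.
Starting from "fblanket": after the first operation, "bakt"; after the second, "ba".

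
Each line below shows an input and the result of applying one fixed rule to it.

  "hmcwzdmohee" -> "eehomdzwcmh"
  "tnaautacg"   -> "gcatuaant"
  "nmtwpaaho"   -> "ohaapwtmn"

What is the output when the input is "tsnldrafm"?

mfardlnst

Each output is the input with this applied: reverse the string.
For "tsnldrafm" the result is "mfardlnst".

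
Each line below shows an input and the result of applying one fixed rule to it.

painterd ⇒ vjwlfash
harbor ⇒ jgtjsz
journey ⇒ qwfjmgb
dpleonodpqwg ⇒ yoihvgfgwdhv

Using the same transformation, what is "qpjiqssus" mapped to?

In each case the input is transformed by: reverse the string, then shift every letter 8 places backward in the alphabet (wrapping around).
For "qpjiqssus", step one produces "sussqijpq"; step two turns that into "kmkkiabhi".

kmkkiabhi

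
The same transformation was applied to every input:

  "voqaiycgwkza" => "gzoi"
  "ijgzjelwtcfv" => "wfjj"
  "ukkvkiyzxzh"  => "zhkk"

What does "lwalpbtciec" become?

ccwp

Rule — keep one character in every 3, starting at position 2 (positions 2nd, 5th, 8th, ...), then swap the front and back halves of the string.
For "lwalpbtciec", step one produces "wpcc"; step two turns that into "ccwp".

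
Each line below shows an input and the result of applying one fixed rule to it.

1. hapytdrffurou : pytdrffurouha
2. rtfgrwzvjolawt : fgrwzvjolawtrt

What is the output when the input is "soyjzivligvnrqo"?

yjzivligvnrqoso

Looking at the pairs, the operation is to move the first 2 characters to the end (rotate left by 2).
So "soyjzivligvnrqo" becomes "yjzivligvnrqoso".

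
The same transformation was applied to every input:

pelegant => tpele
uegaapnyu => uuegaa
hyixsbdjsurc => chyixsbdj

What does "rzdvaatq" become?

The pattern: move the last character to the front, then delete the last 3 characters.
Applying that to "rzdvaatq" gives "qrzdv".
(Check on "uegaapnyu": → "uuegaapny" → "uuegaa" ✓)

qrzdv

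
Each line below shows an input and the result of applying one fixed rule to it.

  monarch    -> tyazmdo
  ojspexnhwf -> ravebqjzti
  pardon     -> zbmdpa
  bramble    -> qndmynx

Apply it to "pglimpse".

qbsxuybe

The rule is to move the last character to the front, then shift every letter 12 places forward in the alphabet (wrapping around).
"pglimpse" → "epglimps" → "qbsxuybe".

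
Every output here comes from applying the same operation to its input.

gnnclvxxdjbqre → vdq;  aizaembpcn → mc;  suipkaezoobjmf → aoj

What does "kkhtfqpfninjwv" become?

qnj

Looking at the pairs, the operation is to keep one character in every 3, starting at position 3 (positions 3rd, 6th, 9th, ...), then delete the first character.
"kkhtfqpfninjwv" → "hqnj" → "qnj".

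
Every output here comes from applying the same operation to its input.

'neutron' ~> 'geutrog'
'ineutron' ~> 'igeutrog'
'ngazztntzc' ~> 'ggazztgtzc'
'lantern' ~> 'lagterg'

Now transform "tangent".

taggegt

The pattern: replace every "n" with "g".
"tangent" → "taggegt".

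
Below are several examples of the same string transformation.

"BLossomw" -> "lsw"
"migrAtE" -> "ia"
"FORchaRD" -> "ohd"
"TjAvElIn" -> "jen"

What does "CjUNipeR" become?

jir

Looking at the pairs, the operation is to keep one character in every 3, starting at position 2 (positions 2nd, 5th, 8th, ...), then convert every letter to lowercase.
Applying both steps to "CjUNipeR": "jiR", then "jir".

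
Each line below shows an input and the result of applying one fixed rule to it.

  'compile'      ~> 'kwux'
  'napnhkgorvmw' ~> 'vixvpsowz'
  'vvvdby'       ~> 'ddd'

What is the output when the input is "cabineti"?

The transformation: delete the last 3 characters, then shift every letter 8 places forward in the alphabet (wrapping around).
"cabineti" → "cabin" → "kijqv".

kijqv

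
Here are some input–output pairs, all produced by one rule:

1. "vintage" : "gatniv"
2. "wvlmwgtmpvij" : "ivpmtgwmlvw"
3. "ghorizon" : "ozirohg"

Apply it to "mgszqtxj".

Rule — reverse the string, then delete the first character.
Starting from "mgszqtxj": after the first operation, "jxtqzsgm"; after the second, "xtqzsgm".

xtqzsgm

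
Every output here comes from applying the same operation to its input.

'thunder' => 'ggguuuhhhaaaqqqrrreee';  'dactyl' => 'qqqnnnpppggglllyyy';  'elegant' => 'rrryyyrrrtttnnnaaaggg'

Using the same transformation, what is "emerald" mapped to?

Looking at the pairs, the operation is to shift every letter 13 places forward in the alphabet (wrapping around) — i.e. ROT13, then repeat every character 3 times.
Applying both steps to "emerald": "rzrenyq", then "rrrzzzrrreeennnyyyqqq".

rrrzzzrrreeennnyyyqqq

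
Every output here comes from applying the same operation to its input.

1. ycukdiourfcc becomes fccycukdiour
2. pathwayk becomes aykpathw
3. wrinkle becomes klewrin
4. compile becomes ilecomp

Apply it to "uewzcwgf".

Each output is the input with this applied: move the last 3 characters to the front (rotate right by 3).
Applying that to "uewzcwgf" gives "wgfuewzc".

wgfuewzc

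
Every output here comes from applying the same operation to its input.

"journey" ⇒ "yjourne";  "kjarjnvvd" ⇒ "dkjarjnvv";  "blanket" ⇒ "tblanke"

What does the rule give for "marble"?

Looking at the pairs, the operation is to move the last character to the front.
For "marble" the result is "emarbl".

emarbl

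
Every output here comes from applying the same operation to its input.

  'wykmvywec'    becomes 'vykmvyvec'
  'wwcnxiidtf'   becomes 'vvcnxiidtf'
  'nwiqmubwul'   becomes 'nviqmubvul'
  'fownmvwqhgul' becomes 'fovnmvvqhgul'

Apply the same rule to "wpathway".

In each case the input is transformed by: replace every "w" with "v".
"wpathway" → "vpathvay".

vpathvay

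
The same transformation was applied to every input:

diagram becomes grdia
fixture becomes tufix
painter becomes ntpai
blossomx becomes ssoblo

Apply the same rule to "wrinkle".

nkwri

In each case the input is transformed by: delete the last 2 characters, then move the first 3 characters to the end (rotate left by 3).
Doing the same to "wrinkle": "nkwri".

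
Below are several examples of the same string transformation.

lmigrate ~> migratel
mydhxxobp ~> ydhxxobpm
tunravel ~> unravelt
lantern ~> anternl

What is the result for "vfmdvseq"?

The pattern: move the first character to the end.
Applying that to "vfmdvseq" gives "fmdvseqv".

fmdvseqv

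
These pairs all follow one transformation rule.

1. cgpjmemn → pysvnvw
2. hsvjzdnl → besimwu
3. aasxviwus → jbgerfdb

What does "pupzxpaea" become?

dyigyjnj

The transformation: shift every letter 9 places forward in the alphabet (wrapping around), then delete the first character.
Working it through for "pupzxpaea": intermediate "ydyigyjnj", final "dyigyjnj".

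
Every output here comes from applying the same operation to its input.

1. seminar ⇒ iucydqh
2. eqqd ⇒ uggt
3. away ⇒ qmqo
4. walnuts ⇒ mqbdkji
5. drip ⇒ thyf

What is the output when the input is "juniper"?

zkdyfuh

What's happening: shift every letter 10 places backward in the alphabet (wrapping around).
Doing the same to "juniper": "zkdyfuh".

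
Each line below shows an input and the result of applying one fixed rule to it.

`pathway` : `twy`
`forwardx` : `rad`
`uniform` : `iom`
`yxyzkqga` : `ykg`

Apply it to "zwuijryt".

ujy

What's happening: delete the first character, then keep every other character starting from the second (positions 2nd, 4th, 6th, ...).
For "zwuijryt", step one produces "wuijryt"; step two turns that into "ujy".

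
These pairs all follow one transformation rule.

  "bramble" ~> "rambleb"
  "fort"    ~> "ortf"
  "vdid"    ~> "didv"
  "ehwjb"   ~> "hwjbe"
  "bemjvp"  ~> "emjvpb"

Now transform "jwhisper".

The rule is to move the first character to the end.
Doing the same to "jwhisper": "whisperj".

whisperj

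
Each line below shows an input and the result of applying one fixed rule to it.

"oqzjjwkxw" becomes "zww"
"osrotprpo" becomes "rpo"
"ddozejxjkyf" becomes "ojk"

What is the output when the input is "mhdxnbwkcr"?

dbc

The rule is to keep one character in every 3, starting at position 3 (positions 3rd, 6th, 9th, ...).
So "mhdxnbwkcr" becomes "dbc".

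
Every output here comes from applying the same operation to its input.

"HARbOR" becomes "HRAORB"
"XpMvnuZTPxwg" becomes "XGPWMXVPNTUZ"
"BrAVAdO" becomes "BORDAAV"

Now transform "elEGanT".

The rule is to take characters alternately from the front and the back (1st, last, 2nd, 2nd-last, ...), then convert every letter to uppercase.
Starting from "elEGanT": after the first operation, "eTlnEaG"; after the second, "ETLNEAG".

ETLNEAG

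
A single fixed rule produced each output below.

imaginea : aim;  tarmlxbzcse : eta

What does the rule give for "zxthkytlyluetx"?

xzx

Rule — move the last character to the front, then keep only the first 3 characters.
"zxthkytlyluetx" → "xzxthkytlyluet" → "xzx".
(Check on "tarmlxbzcse": → "etarmlxbzcs" → "eta" ✓)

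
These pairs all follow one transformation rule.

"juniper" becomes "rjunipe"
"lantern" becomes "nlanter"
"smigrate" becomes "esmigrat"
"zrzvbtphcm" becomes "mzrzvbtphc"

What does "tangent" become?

Each output is the input with this applied: move the last character to the front.
For "tangent" the result is "ttangen".

ttangen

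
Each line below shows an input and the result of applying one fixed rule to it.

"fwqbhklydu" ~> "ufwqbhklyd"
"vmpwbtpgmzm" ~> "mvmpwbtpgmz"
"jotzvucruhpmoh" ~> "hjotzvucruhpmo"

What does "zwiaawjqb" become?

The pattern: move the last character to the front.
So "zwiaawjqb" becomes "bzwiaawjq".

bzwiaawjq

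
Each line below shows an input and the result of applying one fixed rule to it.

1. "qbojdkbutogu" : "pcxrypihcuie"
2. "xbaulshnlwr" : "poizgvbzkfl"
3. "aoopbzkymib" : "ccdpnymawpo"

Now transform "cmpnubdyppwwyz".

Each output is the input with this applied: move the first character to the end, then shift every letter 12 places backward in the alphabet (wrapping around).
"cmpnubdyppwwyz" → "mpnubdyppwwyzc" → "adbiprmddkkmnq".

adbiprmddkkmnq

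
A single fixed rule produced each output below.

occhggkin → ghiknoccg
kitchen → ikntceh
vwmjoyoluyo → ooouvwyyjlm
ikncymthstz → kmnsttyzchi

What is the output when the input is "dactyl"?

ltyacd

Each output is the input with this applied: sort the characters into alphabetical order, then move the first 3 characters to the end (rotate left by 3).
Applying both steps to "dactyl": "acdlty", then "ltyacd".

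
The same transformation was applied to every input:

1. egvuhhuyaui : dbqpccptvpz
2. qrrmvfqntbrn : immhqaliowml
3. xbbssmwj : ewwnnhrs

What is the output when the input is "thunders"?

ncpiyzmo

The transformation: swap the first and last characters, then shift every letter 5 places backward in the alphabet (wrapping around).
Applying that to "thunders" gives "ncpiyzmo".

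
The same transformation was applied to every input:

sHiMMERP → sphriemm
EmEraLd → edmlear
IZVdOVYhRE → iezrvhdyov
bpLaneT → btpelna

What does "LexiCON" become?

lneoxci

In each case the input is transformed by: take characters alternately from the front and the back (1st, last, 2nd, 2nd-last, ...), then convert every letter to lowercase.
Working it through for "LexiCON": intermediate "LNeOxCi", final "lneoxci".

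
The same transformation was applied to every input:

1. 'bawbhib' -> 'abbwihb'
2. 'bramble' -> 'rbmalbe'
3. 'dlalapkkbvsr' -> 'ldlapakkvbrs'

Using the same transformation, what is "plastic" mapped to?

lpsaitc

Each output is the input with this applied: swap each adjacent pair of characters (1↔2, 3↔4, ...).
On "plastic" that produces "lpsaitc".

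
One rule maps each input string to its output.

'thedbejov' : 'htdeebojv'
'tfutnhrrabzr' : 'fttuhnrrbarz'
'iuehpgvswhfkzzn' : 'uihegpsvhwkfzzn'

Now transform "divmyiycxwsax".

idmviycywxasx

In each case the input is transformed by: swap each adjacent pair of characters (1↔2, 3↔4, ...).
"divmyiycxwsax" → "idmviycywxasx".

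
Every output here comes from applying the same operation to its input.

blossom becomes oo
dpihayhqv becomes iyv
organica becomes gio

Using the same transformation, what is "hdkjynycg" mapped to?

The rule is to move the first character to the end, then keep one character in every 3, starting at position 2 (positions 2nd, 5th, 8th, ...).
Starting from "hdkjynycg": after the first operation, "dkjynycgh"; after the second, "kng".

kng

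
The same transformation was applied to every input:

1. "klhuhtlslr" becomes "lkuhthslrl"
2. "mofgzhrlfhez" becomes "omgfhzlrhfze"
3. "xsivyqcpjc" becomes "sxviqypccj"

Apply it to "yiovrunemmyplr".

The transformation: swap each adjacent pair of characters (1↔2, 3↔4, ...).
For "yiovrunemmyplr" the result is "iyvourenmmpyrl".

iyvourenmmpyrl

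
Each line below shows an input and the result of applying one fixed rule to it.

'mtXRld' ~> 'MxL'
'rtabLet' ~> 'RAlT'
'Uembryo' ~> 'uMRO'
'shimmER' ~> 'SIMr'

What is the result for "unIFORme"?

UioM

What's happening: flip the case of every letter, then keep every other character starting from the first (positions 1st, 3rd, 5th, ...).
On "unIFORme": the first step gives "UNiforME", and the second then gives "UioM".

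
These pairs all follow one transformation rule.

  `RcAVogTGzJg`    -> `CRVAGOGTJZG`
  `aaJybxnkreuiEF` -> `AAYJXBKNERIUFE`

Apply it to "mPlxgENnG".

The transformation: swap each adjacent pair of characters (1↔2, 3↔4, ...), then convert every letter to uppercase.
Working it through for "mPlxgENnG": intermediate "PmxlEgnNG", final "PMXLEGNNG".

PMXLEGNNG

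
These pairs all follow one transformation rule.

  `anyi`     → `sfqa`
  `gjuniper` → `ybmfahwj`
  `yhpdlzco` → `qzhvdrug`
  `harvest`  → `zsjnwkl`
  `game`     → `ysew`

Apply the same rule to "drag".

Looking at the pairs, the operation is to shift every letter 8 places backward in the alphabet (wrapping around).
Applying that to "drag" gives "vjsy".

vjsy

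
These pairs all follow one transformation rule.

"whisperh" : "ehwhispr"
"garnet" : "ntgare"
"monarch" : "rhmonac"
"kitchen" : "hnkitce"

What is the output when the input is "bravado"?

In each case the input is transformed by: move the last 2 characters to the front (rotate right by 2), then swap the first and last characters.
So "bravado" becomes "aobravd".

aobravd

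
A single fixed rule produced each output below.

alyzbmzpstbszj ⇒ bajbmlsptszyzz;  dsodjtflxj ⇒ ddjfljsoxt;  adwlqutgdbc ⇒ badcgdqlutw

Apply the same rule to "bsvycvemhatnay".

Looking at the pairs, the operation is to sort the characters into alphabetical order, then swap each adjacent pair of characters (1↔2, 3↔4, ...).
Applying that to "bsvycvemhatnay" gives "aacbhenmtsvvyy".

aacbhenmtsvvyy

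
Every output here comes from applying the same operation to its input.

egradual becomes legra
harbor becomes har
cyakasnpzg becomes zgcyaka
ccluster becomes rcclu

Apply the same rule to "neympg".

The pattern: swap the front and back halves of the string, then delete the first 3 characters.
On "neympg" that produces "ney".

ney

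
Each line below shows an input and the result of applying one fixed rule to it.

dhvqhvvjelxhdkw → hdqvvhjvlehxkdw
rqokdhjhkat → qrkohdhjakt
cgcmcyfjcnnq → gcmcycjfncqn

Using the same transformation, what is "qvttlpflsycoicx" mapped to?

vqttpllfysoccix

Each output is the input with this applied: swap each adjacent pair of characters (1↔2, 3↔4, ...).
So "qvttlpflsycoicx" becomes "vqttpllfysoccix".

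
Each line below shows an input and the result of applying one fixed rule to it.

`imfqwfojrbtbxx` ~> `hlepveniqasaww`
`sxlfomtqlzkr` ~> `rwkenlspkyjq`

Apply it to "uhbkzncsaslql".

tgajymbrzrkpk

In each case the input is transformed by: shift every letter 1 place backward in the alphabet (wrapping around).
Applying that to "uhbkzncsaslql" gives "tgajymbrzrkpk".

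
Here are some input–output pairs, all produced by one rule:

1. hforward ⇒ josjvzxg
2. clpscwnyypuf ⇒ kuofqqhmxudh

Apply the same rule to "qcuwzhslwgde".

orzkdoyvwium

The pattern: move the first 3 characters to the end (rotate left by 3), then shift every letter 8 places backward in the alphabet (wrapping around).
"qcuwzhslwgde" → "wzhslwgdeqcu" → "orzkdoyvwium".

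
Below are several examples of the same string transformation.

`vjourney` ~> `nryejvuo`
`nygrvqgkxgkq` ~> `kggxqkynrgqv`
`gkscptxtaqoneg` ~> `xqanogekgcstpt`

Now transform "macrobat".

Rule — swap each adjacent pair of characters (1↔2, 3↔4, ...), then swap the front and back halves of the string.
Working it through for "macrobat": intermediate "amrcbota", final "botaamrc".

botaamrc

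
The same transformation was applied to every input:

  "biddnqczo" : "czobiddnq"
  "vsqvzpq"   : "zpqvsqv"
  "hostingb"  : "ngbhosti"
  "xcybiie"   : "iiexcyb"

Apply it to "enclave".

aveencl

The pattern: move the last 3 characters to the front (rotate right by 3).
So "enclave" becomes "aveencl".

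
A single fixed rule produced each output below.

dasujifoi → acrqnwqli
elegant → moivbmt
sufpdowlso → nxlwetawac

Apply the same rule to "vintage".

vbiomdq

The pattern: move the first 2 characters to the end (rotate left by 2), then shift every letter 8 places forward in the alphabet (wrapping around).
"vintage" → "vbiomdq".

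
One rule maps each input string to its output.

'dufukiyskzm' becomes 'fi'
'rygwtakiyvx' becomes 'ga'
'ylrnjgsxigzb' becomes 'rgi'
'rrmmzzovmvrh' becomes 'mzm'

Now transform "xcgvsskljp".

gs

Rule — delete the last 3 characters, then keep one character in every 3, starting at position 3 (positions 3rd, 6th, 9th, ...).
Applying that to "xcgvsskljp" gives "gs".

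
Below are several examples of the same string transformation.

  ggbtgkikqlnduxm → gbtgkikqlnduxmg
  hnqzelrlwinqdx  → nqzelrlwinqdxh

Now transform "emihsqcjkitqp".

The pattern: move the first character to the end.
Applying that to "emihsqcjkitqp" gives "mihsqcjkitqpe".

mihsqcjkitqpe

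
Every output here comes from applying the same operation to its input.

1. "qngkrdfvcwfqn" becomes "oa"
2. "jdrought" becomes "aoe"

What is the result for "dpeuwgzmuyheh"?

aee

Rule — shift every letter 3 places backward in the alphabet (wrapping around), then keep only the vowels.
So "dpeuwgzmuyheh" becomes "aee".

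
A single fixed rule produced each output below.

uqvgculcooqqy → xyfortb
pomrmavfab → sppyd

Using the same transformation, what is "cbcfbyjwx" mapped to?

ffema

What's happening: shift every letter 3 places forward in the alphabet (wrapping around), then keep every other character starting from the first (positions 1st, 3rd, 5th, ...).
For "cbcfbyjwx", step one produces "fefiebmza"; step two turns that into "ffema".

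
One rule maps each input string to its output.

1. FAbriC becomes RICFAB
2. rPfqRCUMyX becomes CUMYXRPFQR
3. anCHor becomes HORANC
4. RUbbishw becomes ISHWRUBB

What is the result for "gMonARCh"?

ARCHGMON

The transformation: swap the front and back halves of the string, then convert every letter to uppercase.
For "gMonARCh" the result is "ARCHGMON".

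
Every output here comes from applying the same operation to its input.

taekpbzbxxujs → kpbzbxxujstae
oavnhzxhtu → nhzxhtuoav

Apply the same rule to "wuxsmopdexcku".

What's happening: move the first 3 characters to the end (rotate left by 3).
Applying that to "wuxsmopdexcku" gives "smopdexckuwux".

smopdexckuwux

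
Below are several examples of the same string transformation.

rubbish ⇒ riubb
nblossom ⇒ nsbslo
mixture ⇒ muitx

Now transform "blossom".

bslso

The transformation: delete the last 2 characters, then take characters alternately from the front and the back (1st, last, 2nd, 2nd-last, ...).
On "blossom" that produces "bslso".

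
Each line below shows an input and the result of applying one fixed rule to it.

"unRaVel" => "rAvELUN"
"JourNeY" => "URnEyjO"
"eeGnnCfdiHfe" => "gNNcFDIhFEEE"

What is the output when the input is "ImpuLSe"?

PUlsEiM

The rule is to flip the case of every letter, then move the first 2 characters to the end (rotate left by 2).
So "ImpuLSe" becomes "PUlsEiM".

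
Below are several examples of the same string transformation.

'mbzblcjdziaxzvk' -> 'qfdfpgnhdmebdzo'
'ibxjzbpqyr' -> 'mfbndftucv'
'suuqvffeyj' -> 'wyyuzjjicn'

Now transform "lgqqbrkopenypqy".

Each output is the input with this applied: shift every letter 4 places forward in the alphabet (wrapping around).
So "lgqqbrkopenypqy" becomes "pkuufvostirctuc".

pkuufvostirctuc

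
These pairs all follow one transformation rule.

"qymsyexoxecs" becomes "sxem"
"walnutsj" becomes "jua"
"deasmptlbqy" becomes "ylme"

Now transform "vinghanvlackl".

langv

Looking at the pairs, the operation is to reverse the string, then keep one character in every 3, starting at position 1 (positions 1st, 4th, 7th, ...).
For "vinghanvlackl", step one produces "lkcalvnahgniv"; step two turns that into "langv".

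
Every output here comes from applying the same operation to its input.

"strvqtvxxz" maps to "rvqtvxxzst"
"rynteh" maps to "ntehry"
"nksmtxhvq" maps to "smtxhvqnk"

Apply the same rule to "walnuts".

Each output is the input with this applied: move the first 2 characters to the end (rotate left by 2).
So "walnuts" becomes "lnutswa".

lnutswa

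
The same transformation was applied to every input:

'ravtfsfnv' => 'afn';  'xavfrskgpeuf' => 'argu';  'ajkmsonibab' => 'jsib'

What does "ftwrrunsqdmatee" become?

What's happening: keep one character in every 3, starting at position 2 (positions 2nd, 5th, 8th, ...).
So "ftwrrunsqdmatee" becomes "trsme".

trsme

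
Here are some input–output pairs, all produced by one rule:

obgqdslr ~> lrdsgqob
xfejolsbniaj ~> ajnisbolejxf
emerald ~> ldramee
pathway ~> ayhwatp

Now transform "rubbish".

shbiubr

Looking at the pairs, the operation is to reverse the string, then swap each adjacent pair of characters (1↔2, 3↔4, ...).
Applying both steps to "rubbish": "hsibbur", then "shbiubr".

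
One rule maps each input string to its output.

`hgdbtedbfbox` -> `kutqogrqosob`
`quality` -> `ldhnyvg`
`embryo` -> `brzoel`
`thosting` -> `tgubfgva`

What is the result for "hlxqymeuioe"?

ruykdlzrhvb

Each output is the input with this applied: shift every letter 13 places forward in the alphabet (wrapping around) — i.e. ROT13, then move the last character to the front.
Applying both steps to "hlxqymeuioe": "uykdlzrhvbr", then "ruykdlzrhvb".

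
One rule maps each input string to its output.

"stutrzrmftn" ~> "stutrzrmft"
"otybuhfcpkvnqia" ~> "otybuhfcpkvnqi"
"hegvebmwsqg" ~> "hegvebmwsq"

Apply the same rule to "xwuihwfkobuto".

The rule is to delete the last character.
"xwuihwfkobuto" → "xwuihwfkobut".

xwuihwfkobut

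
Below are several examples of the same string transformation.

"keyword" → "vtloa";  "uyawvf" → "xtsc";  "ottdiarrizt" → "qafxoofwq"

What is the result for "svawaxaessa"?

Rule — shift every letter 3 places backward in the alphabet (wrapping around), then delete the first 2 characters.
On "svawaxaessa": the first step gives "psxtxuxbppx", and the second then gives "xtxuxbppx".
(Check on "ottdiarrizt": → "lqqafxoofwq" → "qafxoofwq" ✓)

xtxuxbppx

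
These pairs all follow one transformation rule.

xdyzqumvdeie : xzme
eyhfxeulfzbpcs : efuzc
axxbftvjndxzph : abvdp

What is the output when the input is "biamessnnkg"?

What's happening: keep one character in every 3, starting at position 1 (positions 1st, 4th, 7th, ...).
So "biamessnnkg" becomes "bmsk".

bmsk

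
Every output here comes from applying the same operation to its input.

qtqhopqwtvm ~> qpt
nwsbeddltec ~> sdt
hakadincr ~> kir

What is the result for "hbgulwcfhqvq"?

gwhq

Rule — keep one character in every 3, starting at position 3 (positions 3rd, 6th, 9th, ...).
"hbgulwcfhqvq" → "gwhq".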